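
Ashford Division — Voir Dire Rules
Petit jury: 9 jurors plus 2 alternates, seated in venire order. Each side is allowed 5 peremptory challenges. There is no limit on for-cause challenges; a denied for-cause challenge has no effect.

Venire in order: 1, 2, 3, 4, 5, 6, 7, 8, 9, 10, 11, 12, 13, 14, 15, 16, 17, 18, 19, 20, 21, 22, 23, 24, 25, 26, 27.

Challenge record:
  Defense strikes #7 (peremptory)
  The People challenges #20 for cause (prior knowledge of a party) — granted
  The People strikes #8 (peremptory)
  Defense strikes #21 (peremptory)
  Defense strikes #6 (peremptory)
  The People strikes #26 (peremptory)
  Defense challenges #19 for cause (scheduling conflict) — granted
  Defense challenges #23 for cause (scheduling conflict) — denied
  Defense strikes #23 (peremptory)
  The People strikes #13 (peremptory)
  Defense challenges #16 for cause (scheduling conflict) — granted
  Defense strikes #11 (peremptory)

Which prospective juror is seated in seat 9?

14

Removed: #6, #7, #8, #11, #13, #16, #19, #20, #21, #23, #26.
Seating in order: seats 1–9 → #1, #2, #3, #4, #5, #9, #10, #12, #14; alternates → #15, #17.
So seat 9 is #14.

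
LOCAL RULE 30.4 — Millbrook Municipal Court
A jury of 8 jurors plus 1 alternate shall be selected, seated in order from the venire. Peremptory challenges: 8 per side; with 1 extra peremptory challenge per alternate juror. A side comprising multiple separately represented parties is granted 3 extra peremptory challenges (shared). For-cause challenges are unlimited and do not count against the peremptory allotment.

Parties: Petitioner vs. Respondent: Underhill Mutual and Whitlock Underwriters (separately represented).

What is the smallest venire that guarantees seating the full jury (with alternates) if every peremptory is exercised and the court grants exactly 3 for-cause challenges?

Seats to fill: 8 + 1 alternates = 9.
Peremptories — Petitioner: 8 + 1×1 = 9; Respondent: 8 + 1×1 + 3 = 12; total 21.
For-cause removals: 3.
Minimum venire: 9 + 21 + 3 = 33.

33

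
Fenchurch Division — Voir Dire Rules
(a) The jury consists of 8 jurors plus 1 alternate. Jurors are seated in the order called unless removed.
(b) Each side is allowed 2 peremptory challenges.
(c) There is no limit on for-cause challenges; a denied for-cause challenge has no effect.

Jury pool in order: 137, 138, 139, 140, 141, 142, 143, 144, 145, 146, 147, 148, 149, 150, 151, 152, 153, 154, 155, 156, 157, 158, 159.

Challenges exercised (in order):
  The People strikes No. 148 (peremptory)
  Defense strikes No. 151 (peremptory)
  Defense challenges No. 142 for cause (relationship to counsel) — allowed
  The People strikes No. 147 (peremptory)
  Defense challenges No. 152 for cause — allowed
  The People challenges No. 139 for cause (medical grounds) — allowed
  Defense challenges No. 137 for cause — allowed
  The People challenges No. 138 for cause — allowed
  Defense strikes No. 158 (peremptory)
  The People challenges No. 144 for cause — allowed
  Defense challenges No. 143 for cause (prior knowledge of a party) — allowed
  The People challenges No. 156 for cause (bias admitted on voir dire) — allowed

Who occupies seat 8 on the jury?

Removed: #137, #138, #139, #142, #143, #144, #147, #148, #151, #152, #156, #158.
Seating in order: seats 1–8 → #140, #141, #145, #146, #149, #150, #153, #154; alternates → #155.
So seat 8 is #154.

154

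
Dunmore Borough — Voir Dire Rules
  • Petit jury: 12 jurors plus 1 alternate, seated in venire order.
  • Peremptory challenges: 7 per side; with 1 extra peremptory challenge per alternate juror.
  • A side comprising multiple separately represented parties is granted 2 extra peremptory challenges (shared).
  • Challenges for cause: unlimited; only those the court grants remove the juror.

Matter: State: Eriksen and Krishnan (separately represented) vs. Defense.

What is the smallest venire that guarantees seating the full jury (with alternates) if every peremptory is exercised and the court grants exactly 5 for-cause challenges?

Seats to fill: 12 + 1 alternates = 13.
Peremptories — State: 7 + 1×1 + 2 = 10; Defense: 7 + 1×1 = 8; total 18.
For-cause removals: 5.
Minimum venire: 13 + 18 + 5 = 36.

36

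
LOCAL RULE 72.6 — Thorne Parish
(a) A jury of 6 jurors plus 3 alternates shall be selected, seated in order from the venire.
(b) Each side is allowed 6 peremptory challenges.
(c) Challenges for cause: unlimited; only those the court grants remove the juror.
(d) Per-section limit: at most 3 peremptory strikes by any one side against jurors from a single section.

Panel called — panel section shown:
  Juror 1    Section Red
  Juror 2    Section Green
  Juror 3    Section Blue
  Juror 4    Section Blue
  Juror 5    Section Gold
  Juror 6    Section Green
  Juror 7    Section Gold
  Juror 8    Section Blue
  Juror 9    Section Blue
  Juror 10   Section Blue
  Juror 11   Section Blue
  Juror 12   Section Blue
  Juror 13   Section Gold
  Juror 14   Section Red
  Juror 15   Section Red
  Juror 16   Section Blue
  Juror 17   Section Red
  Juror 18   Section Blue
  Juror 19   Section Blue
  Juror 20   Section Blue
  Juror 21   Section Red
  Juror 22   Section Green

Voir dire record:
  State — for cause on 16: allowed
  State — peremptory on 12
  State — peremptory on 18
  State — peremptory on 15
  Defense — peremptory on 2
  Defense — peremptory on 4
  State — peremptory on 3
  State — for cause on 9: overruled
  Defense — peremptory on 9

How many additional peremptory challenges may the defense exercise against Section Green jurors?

Defense peremptories so far: #2, #4, #9 — 3 of 6 used, 3 left overall.
Against Section Green: #2 — 1 used; per-section cap 3 leaves 2.
Binding limit: min(3, 2) = 2.

2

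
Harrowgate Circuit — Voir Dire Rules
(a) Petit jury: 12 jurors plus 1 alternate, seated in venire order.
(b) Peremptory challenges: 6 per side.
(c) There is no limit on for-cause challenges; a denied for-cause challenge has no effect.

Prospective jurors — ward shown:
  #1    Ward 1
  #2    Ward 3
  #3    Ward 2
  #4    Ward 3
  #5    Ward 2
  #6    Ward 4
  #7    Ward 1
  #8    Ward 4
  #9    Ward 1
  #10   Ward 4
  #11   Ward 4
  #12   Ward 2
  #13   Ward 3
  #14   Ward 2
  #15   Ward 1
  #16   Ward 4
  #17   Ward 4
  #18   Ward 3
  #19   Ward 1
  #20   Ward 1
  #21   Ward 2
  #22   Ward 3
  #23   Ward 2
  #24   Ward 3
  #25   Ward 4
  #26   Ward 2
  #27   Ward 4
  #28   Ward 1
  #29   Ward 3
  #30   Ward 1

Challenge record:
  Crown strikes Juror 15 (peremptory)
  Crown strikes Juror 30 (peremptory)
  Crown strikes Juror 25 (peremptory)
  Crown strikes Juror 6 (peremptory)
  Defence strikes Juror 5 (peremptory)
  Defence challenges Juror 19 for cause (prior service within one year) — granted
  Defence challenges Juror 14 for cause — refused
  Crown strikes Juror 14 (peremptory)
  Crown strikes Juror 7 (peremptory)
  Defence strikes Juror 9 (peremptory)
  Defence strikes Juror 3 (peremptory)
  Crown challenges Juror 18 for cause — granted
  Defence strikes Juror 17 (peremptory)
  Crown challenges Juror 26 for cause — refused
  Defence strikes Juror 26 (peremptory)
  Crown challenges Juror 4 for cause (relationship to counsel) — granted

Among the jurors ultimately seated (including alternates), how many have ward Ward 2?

3

Removed: #3, #4, #5, #6, #7, #9, #14, #15, #17, #18, #19, #25, #26, #30.
Seated (13 incl. alternates): #1, #2, #8, #10, #11, #12, #13, #16, #20, #21, #22, #23, #24.
Of those, in Ward 2: #12, #21, #23 → 3.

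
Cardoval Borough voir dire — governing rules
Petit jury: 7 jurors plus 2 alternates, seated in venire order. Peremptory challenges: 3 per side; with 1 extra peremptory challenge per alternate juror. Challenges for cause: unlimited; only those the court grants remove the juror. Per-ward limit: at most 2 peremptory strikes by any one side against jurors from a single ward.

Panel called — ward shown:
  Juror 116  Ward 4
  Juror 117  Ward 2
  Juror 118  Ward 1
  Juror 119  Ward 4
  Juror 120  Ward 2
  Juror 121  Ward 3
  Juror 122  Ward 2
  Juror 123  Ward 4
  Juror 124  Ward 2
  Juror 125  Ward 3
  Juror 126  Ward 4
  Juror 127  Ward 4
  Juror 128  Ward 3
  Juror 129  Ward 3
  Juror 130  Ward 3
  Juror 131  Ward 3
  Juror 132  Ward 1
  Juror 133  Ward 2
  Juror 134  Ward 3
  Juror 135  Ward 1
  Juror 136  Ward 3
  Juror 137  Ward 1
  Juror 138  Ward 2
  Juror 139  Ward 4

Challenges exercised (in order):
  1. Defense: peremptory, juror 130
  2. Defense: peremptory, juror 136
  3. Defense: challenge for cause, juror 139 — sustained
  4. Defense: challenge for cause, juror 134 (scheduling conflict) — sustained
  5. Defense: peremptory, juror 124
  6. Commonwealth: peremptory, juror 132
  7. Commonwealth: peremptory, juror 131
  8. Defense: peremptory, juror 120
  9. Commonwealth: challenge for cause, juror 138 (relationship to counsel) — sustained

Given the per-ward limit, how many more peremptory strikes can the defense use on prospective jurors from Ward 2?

Defense peremptories so far: #130, #136, #124, #120 — 4 of 5 used, 1 left overall.
Against Ward 2: #124, #120 — 2 used; per-ward cap 2 leaves 0.
Binding limit: min(1, 0) = 0.

0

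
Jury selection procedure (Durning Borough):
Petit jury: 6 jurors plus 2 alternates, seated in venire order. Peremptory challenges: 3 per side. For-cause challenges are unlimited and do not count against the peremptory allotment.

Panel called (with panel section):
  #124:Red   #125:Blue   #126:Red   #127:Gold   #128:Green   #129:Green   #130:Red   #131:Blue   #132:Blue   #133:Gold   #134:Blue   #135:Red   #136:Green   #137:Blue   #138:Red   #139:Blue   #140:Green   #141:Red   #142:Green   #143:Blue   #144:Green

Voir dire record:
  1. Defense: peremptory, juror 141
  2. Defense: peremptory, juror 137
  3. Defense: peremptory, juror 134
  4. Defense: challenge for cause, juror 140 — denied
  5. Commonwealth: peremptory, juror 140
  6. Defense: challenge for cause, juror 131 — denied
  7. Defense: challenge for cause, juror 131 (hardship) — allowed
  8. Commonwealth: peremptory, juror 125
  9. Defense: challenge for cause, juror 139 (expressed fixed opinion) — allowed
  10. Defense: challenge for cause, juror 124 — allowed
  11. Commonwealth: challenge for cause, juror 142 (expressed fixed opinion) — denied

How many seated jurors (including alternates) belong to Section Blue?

1

Removed: #124, #125, #131, #134, #137, #139, #140, #141.
Seated (8 incl. alternates): #126, #127, #128, #129, #130, #132, #133, #135.
Of those, in Section Blue: #132 → 1.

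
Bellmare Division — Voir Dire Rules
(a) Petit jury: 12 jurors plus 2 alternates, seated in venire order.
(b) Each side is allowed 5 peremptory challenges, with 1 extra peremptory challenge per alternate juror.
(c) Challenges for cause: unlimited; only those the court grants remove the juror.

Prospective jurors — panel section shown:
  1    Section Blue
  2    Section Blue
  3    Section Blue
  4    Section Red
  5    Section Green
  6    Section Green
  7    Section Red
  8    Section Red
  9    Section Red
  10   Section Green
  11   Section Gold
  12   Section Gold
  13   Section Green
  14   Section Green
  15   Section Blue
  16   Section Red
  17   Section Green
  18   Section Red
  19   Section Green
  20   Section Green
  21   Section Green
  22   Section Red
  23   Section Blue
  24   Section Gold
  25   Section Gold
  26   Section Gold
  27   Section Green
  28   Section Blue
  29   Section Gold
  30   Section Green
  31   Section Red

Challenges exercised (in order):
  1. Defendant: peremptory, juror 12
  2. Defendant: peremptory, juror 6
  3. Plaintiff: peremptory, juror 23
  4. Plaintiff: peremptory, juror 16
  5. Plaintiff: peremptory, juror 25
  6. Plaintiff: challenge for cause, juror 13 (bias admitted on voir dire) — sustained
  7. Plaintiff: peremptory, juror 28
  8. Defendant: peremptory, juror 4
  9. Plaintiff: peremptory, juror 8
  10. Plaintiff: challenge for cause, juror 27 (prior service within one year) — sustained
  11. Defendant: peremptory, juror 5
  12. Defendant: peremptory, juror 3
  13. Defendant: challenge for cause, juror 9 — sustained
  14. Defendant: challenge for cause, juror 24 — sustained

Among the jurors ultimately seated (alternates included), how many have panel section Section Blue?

Removed: #3, #4, #5, #6, #8, #9, #12, #13, #16, #23, #24, #25, #27, #28.
Seated (14 incl. alternates): #1, #2, #7, #10, #11, #14, #15, #17, #18, #19, #20, #21, #22, #26.
Of those, in Section Blue: #1, #2, #15 → 3.

3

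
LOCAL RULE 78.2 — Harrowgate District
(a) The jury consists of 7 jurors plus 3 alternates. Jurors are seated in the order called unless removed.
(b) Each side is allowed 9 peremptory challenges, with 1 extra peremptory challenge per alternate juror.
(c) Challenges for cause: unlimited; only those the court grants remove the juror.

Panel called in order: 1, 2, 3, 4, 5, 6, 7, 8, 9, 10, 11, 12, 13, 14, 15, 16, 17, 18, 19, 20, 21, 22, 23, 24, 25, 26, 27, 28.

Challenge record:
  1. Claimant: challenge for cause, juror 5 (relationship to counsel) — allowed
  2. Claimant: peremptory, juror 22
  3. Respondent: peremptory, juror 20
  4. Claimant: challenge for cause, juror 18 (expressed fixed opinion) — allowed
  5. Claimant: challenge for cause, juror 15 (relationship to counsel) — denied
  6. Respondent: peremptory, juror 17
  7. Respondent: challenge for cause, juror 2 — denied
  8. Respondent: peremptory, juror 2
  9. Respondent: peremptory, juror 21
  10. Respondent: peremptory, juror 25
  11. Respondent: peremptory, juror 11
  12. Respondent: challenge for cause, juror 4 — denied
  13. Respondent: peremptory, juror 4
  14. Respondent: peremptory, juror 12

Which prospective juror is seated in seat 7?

Removed: #2, #4, #5, #11, #12, #17, #18, #20, #21, #22, #25. (#15 stays — for-cause denied.)
Seating in order: seats 1–7 → #1, #3, #6, #7, #8, #9, #10; alternates → #13, #14, #15.
So seat 7 is #10.

10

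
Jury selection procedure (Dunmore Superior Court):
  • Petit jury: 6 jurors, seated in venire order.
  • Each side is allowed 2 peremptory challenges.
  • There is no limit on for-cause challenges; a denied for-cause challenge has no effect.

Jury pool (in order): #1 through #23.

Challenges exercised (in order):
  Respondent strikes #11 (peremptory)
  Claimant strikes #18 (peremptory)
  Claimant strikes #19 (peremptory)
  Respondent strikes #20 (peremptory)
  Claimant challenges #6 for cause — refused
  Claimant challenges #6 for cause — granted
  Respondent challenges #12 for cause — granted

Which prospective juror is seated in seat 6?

7

Removed: #6, #11, #12, #18, #19, #20.
Seating in order: seats 1–6 → #1, #2, #3, #4, #5, #7.
So seat 6 is #7.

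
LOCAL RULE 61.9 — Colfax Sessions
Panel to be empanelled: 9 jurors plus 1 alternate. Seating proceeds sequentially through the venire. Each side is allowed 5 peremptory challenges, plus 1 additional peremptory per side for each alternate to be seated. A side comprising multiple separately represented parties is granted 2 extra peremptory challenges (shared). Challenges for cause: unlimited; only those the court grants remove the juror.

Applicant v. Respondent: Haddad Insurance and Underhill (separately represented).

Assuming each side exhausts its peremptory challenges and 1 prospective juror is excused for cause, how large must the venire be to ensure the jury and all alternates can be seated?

25

Seats to fill: 9 + 1 alternates = 10.
Peremptories — Applicant: 5 + 1×1 = 6; Respondent: 5 + 1×1 + 2 = 8; total 14.
For-cause removals: 1.
Minimum venire: 10 + 14 + 1 = 25.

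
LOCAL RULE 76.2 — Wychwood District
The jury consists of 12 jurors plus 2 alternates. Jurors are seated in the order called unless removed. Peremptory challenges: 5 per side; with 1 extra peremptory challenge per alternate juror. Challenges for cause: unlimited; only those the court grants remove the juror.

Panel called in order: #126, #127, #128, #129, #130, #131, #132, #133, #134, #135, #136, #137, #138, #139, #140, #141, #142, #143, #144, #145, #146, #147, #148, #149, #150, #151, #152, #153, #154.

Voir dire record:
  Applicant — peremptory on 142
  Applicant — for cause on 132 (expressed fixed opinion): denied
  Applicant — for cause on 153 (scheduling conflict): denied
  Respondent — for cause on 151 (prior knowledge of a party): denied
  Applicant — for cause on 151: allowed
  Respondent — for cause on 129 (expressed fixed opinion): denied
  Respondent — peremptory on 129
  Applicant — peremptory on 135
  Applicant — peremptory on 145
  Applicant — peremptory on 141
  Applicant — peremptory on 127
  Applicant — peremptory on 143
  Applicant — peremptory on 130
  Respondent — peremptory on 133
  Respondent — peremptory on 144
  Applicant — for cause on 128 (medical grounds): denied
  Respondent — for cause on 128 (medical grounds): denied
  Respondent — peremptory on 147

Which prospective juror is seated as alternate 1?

149

Removed: #127, #129, #130, #133, #135, #141, #142, #143, #144, #145, #147, #151. (#128, #132, #153 stay — for-cause denied.)
Seating in order: seats 1–12 → #126, #128, #131, #132, #134, #136, #137, #138, #139, #140, #146, #148; alternates → #149, #150.
So alternate 1 is #149.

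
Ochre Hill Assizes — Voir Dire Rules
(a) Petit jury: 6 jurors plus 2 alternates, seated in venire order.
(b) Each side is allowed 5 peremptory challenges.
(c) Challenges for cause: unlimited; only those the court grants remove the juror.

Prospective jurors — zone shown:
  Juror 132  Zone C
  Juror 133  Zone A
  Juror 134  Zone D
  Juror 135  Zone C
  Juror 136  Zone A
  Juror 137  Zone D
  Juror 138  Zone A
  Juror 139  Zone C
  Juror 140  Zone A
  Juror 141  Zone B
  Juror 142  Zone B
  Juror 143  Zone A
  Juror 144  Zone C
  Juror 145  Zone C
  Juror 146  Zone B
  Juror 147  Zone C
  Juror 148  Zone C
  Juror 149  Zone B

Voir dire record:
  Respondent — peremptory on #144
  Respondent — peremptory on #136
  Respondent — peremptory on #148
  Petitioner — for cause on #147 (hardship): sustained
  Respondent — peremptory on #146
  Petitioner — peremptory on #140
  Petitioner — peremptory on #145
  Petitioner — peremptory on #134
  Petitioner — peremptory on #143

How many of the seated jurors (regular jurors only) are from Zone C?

Removed: #134, #136, #140, #143, #144, #145, #146, #147, #148.
Seated jurors 1–6: #132, #133, #135, #137, #138, #139 (alternates #141, #142 not counted).
Of those, in Zone C: #132, #135, #139 → 3.

3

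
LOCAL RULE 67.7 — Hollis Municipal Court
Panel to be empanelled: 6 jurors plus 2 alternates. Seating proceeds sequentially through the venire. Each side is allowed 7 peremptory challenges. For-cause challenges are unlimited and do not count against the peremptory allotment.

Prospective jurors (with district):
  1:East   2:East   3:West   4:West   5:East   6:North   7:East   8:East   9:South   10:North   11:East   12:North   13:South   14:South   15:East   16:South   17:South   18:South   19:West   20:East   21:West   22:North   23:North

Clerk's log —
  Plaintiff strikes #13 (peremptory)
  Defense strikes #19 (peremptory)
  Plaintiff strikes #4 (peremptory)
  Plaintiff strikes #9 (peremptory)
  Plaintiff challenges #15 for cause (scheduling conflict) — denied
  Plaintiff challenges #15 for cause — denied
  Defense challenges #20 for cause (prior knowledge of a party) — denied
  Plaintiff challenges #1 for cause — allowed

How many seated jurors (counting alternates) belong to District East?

Removed: #1, #4, #9, #13, #19.
Seated (8 incl. alternates): #2, #3, #5, #6, #7, #8, #10, #11.
Of those, in District East: #2, #5, #7, #8, #11 → 5.

5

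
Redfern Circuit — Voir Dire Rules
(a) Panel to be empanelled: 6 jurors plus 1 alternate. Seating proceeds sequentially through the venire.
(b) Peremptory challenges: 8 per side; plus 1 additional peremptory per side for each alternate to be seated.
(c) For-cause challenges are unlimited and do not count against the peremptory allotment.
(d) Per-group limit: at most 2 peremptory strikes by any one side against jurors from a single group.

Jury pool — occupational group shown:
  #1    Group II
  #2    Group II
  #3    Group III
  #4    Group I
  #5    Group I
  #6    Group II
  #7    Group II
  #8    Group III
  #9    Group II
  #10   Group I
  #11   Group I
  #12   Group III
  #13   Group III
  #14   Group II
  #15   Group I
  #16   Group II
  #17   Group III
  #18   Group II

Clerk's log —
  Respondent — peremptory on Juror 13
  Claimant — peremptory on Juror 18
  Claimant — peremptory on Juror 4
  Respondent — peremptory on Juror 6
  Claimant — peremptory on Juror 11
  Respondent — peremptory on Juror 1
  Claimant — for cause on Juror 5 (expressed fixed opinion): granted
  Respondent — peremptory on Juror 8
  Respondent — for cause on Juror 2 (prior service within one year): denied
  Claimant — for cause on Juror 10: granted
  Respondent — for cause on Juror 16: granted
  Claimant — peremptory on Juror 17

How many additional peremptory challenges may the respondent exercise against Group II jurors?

0

Respondent peremptories so far: #13, #6, #1, #8 — 4 of 9 used, 5 left overall.
Against Group II: #6, #1 — 2 used; per-group cap 2 leaves 0.
Binding limit: min(5, 0) = 0.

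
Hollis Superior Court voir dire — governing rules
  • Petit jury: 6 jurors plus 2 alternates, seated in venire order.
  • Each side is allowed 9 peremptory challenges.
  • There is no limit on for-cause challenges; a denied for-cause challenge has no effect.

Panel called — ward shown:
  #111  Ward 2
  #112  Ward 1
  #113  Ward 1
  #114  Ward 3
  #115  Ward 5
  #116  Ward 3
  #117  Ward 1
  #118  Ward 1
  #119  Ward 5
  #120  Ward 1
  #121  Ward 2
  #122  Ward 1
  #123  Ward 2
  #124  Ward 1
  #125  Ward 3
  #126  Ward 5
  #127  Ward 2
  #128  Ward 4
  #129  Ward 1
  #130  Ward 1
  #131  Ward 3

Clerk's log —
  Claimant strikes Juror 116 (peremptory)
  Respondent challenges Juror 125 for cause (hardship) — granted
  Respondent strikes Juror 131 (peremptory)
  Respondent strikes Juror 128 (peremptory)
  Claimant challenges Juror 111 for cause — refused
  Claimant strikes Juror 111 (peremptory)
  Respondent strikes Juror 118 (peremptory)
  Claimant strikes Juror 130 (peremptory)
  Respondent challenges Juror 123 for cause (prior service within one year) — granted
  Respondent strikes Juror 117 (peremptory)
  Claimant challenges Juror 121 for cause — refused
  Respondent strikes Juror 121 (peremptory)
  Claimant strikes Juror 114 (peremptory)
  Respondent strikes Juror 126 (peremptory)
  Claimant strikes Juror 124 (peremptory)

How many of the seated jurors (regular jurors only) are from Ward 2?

0

Removed: #111, #114, #116, #117, #118, #121, #123, #124, #125, #126, #128, #130, #131.
Seated jurors 1–6: #112, #113, #115, #119, #120, #122 (alternates #127, #129 not counted).
None of those are in Ward 2 → 0.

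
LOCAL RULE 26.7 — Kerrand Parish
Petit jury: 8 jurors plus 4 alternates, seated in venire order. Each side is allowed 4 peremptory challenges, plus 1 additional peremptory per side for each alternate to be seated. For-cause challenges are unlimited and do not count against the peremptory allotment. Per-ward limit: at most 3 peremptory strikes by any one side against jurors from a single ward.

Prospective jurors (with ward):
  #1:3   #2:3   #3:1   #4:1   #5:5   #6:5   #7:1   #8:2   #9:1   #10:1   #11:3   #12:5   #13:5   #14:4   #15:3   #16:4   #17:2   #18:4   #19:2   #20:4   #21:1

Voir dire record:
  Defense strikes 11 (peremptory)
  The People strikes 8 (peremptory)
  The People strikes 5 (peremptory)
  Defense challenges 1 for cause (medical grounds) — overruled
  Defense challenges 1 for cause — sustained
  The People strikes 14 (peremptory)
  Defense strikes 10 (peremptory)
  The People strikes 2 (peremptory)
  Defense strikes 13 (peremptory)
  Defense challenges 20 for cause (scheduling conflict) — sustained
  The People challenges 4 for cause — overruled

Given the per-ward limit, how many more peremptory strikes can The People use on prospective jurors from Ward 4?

The People peremptories so far: #8, #5, #14, #2 — 4 of 8 used, 4 left overall.
Against Ward 4: #14 — 1 used; per-ward cap 3 leaves 2.
Binding limit: min(4, 2) = 2.

2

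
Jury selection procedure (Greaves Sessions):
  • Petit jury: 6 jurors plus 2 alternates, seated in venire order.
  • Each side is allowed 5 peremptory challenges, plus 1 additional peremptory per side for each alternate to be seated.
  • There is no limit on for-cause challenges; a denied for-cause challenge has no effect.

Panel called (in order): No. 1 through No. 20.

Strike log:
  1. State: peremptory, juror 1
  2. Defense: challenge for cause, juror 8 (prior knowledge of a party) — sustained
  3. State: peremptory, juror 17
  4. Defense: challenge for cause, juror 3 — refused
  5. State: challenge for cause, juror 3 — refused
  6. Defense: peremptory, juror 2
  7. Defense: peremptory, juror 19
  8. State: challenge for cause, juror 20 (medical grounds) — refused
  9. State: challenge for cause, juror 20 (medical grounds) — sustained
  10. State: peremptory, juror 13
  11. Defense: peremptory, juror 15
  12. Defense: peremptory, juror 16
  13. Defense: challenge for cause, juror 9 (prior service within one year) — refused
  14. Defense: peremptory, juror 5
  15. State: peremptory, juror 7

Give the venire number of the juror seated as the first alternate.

Removed: #1, #2, #5, #7, #8, #13, #15, #16, #17, #19, #20. (#3, #9 stay — for-cause denied.)
Seating in order: seats 1–6 → #3, #4, #6, #9, #10, #11; alternates → #12, #14.
So alternate 1 is #12.

12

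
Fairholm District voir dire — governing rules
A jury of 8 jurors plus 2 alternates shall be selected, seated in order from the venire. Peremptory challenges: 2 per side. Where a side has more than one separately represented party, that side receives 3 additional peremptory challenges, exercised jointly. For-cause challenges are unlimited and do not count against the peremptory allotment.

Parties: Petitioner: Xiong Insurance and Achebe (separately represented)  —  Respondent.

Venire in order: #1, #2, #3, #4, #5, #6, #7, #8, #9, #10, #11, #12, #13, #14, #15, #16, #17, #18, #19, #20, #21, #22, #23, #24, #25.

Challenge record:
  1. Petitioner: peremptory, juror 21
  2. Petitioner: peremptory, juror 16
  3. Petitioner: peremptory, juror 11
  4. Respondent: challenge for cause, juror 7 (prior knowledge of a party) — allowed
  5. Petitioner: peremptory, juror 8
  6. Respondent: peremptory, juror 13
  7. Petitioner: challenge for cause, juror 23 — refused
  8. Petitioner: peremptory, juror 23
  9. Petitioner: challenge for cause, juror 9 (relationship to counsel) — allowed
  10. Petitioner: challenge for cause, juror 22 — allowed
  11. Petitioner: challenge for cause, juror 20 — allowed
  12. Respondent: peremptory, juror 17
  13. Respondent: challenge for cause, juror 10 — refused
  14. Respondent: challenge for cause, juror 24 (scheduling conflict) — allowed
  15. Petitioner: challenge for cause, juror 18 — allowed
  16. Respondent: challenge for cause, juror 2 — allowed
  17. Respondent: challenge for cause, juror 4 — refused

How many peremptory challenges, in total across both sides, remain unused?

Petitioner allotment: 2 base + 3 multi-party = 5. Respondent allotment: 2.
Petitioner peremptories used: #21, #16, #11, #8, #23 — 5 (for-cause on #23, #9, #22, #20, #18 don't count).
Respondent peremptories used: #13, #17 — 2 (for-cause on #7, #10, #24, #2, #4 don't count).
Remaining: (5 − 5) + (2 − 2) = 0.

0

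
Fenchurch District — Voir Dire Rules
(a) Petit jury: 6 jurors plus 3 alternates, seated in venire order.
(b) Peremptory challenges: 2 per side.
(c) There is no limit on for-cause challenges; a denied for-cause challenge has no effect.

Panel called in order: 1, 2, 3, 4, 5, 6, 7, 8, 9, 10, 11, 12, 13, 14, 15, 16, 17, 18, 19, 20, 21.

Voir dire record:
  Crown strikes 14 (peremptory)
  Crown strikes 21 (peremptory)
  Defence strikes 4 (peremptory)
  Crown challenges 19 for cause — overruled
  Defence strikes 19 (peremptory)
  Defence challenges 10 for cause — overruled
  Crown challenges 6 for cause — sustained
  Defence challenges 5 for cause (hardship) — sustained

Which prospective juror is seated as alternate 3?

Removed: #4, #5, #6, #14, #19, #21. (#10 stays — for-cause denied.)
Seating in order: seats 1–6 → #1, #2, #3, #7, #8, #9; alternates → #10, #11, #12.
So alternate 3 is #12.

12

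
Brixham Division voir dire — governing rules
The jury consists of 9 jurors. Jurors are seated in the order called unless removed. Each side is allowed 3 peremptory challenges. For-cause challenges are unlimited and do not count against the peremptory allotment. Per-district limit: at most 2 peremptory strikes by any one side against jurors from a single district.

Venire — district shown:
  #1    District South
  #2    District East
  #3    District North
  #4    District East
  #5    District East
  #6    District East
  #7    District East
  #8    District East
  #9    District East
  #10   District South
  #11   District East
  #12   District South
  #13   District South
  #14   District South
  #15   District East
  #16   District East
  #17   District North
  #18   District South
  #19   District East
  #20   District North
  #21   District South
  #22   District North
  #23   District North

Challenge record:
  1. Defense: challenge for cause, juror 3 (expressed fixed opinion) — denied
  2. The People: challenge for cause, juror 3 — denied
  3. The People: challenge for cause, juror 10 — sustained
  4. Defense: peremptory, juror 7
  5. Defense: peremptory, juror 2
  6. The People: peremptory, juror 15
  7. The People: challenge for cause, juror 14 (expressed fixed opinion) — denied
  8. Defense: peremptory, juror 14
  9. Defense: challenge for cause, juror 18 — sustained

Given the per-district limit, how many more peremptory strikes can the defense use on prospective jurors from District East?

0

Defense peremptories so far: #7, #2, #14 — 3 of 3 used, 0 left overall.
Against District East: #7, #2 — 2 used; per-district cap 2 leaves 0.
Binding limit: min(0, 0) = 0.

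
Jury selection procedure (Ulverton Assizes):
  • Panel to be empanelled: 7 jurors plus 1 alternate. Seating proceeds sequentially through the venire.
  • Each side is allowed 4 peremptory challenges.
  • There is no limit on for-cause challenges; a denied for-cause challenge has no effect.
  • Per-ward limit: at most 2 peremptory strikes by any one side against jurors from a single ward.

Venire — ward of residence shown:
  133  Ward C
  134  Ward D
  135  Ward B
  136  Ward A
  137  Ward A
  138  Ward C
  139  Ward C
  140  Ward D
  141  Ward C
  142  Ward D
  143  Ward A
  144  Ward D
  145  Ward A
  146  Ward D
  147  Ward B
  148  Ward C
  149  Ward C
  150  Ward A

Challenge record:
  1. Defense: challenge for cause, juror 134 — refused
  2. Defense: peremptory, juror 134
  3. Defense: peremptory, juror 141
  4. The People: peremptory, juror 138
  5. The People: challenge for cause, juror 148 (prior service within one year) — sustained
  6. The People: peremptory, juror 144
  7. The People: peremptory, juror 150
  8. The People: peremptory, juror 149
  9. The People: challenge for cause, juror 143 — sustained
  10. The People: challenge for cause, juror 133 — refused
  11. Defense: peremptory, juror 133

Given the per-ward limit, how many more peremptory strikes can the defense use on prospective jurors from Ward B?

1

Defense peremptories so far: #134, #141, #133 — 3 of 4 used, 1 left overall.
Against Ward B: none yet — per-ward cap 2 leaves 2.
Binding limit: min(1, 2) = 1.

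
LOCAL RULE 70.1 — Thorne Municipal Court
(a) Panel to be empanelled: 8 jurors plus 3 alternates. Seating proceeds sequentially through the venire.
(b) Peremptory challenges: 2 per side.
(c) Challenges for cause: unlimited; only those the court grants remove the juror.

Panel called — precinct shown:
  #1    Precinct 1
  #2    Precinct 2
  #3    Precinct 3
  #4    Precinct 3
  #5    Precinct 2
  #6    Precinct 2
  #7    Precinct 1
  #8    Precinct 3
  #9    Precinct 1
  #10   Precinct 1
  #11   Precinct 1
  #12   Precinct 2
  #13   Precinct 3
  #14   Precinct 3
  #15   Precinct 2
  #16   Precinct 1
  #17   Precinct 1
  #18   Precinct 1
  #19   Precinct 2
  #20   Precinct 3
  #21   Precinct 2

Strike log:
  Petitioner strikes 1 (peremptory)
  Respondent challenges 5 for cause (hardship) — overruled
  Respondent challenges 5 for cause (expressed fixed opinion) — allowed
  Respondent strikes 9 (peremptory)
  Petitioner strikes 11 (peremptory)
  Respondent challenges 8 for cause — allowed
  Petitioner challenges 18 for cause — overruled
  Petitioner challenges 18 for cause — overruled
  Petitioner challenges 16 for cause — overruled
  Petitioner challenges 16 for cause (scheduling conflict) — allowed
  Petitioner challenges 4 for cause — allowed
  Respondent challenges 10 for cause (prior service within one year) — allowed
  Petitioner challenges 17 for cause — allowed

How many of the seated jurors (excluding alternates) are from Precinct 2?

Removed: #1, #4, #5, #8, #9, #10, #11, #16, #17.
Seated jurors 1–8: #2, #3, #6, #7, #12, #13, #14, #15 (alternates #18, #19, #20 not counted).
Of those, in Precinct 2: #2, #6, #12, #15 → 4.

4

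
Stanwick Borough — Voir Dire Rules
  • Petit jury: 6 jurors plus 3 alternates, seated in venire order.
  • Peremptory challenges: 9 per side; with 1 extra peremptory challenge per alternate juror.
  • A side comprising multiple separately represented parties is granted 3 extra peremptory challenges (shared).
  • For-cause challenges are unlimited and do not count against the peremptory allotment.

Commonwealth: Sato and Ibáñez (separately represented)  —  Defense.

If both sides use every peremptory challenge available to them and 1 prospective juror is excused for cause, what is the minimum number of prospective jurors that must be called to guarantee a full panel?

37

Seats to fill: 6 + 3 alternates = 9.
Peremptories — Commonwealth: 9 + 1×3 + 3 = 15; Defense: 9 + 1×3 = 12; total 27.
For-cause removals: 1.
Minimum venire: 9 + 27 + 1 = 37.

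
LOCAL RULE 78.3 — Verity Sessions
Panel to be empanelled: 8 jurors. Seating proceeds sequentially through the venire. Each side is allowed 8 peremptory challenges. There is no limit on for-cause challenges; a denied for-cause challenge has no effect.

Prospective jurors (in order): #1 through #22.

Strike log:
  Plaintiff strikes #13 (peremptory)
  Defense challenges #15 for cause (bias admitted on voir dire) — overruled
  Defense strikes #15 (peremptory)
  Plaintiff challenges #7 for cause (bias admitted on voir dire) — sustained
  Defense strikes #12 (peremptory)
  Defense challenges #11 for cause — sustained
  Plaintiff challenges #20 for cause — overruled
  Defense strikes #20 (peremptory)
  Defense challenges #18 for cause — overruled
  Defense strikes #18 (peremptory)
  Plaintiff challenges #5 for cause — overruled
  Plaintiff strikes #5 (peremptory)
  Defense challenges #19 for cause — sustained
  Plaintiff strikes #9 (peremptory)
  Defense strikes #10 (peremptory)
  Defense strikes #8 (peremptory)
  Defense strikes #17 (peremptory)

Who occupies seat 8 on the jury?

21

Removed: #5, #7, #8, #9, #10, #11, #12, #13, #15, #17, #18, #19, #20.
Seating in order: seats 1–8 → #1, #2, #3, #4, #6, #14, #16, #21.
So seat 8 is #21.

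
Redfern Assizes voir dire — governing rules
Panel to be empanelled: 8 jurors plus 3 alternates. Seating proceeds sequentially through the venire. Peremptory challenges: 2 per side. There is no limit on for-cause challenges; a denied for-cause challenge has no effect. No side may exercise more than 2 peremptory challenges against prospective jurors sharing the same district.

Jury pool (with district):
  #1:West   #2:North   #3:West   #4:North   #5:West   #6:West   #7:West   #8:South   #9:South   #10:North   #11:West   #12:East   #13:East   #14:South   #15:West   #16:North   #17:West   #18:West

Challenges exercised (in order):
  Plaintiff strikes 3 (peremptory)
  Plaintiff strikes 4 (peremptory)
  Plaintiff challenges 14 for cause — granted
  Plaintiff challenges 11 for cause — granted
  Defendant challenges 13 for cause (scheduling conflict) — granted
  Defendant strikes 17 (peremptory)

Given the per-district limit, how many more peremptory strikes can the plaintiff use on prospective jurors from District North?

Plaintiff peremptories so far: #3, #4 — 2 of 2 used, 0 left overall.
Against District North: #4 — 1 used; per-district cap 2 leaves 1.
Binding limit: min(0, 1) = 0.

0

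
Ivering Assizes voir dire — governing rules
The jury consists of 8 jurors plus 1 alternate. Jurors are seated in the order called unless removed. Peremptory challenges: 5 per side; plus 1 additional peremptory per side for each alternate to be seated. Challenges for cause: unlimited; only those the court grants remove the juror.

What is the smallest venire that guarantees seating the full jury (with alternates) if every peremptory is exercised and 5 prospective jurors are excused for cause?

Seats to fill: 8 + 1 alternates = 9.
Peremptories: 5 + 1×1 = 6 per side × 2 sides = 12.
For-cause removals: 5.
Minimum venire: 9 + 12 + 5 = 26.

26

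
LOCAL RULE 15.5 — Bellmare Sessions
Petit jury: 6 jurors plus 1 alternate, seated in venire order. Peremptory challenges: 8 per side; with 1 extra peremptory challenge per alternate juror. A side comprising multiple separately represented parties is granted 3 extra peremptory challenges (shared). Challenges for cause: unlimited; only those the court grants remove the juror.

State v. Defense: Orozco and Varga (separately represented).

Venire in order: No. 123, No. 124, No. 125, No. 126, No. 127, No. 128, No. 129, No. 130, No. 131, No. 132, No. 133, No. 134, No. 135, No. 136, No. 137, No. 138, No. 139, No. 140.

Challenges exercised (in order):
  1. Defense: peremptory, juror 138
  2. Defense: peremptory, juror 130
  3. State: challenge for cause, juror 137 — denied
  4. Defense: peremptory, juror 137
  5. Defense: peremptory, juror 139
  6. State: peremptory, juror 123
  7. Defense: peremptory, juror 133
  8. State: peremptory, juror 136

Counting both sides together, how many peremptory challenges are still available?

14

State allotment: 8 base + 1 × 1 alternate = 9. Defense allotment: 8 base + 1 × 1 alternate + 3 multi-party = 12.
State peremptories used: #123, #136 — 2 (the for-cause on #137 doesn't count).
Defense peremptories used: #138, #130, #137, #139, #133 — 5.
Remaining: (9 − 2) + (12 − 5) = 14.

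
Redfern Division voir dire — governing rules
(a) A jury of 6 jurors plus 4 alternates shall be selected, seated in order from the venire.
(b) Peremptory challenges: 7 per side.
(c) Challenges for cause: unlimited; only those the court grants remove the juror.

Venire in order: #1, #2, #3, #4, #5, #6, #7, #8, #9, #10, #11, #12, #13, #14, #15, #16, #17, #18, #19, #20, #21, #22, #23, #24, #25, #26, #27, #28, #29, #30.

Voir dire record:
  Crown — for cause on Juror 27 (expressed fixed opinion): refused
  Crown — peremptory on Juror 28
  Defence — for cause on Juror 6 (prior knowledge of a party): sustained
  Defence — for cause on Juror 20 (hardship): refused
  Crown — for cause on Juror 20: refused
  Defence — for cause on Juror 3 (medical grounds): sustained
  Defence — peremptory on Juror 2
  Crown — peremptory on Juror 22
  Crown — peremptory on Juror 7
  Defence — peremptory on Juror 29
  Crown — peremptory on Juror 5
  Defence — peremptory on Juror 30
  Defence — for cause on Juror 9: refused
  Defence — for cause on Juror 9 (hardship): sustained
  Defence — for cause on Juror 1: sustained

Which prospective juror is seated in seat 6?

13

Removed: #1, #2, #3, #5, #6, #7, #9, #22, #28, #29, #30. (#20, #27 stay — for-cause denied.)
Seating in order: seats 1–6 → #4, #8, #10, #11, #12, #13; alternates → #14, #15, #16, #17.
So seat 6 is #13.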